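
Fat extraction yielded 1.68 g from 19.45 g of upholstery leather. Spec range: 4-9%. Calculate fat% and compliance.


Fat% = 1.68 / 19.45 x 100 = 8.6%
Spec range: 4-9%
Compliant: Yes


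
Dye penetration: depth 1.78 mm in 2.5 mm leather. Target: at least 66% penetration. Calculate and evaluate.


Penetration = 71.2%
Meets target: Yes

Penetration = 1.78 / 2.5 x 100 = 71.2%
Target: 66%
Meets target: Yes


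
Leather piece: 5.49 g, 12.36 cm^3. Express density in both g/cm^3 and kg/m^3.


Density = 5.49 / 12.36 = 0.444 g/cm^3
Convert: 0.444 x 1000 = 444 kg/m^3


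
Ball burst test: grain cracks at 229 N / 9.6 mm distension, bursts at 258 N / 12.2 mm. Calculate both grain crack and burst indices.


Crack index = 23.9 N/mm
Burst index = 21.1 N/mm


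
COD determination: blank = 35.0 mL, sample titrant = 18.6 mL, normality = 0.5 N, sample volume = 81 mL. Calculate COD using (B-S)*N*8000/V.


COD = (35.0 - 18.6) x 0.5 x 8000 / 81
COD = 16.4 x 0.5 x 8000 / 81
COD = 809.9 mg/L


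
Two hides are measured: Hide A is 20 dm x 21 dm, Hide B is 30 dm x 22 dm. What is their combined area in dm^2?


1080 dm^2


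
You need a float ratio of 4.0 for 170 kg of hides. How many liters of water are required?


680.0 L


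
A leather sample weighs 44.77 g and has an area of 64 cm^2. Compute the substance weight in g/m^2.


Substance weight = mass / area x 10000
SW = 44.77 / 64 x 10000
SW = 6995.3 g/m^2


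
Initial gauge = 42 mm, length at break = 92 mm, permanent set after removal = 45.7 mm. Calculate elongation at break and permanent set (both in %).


Elongation at break = 119.0%
Permanent set = 8.8%


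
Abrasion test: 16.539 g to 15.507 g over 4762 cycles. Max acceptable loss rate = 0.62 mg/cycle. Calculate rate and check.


Loss = 16.539 - 15.507 = 1.032 g
Rate = 1.032 g / 4762 cycles x 1000 = 0.217 mg/cycle
Max = 0.62 mg/cycle
Passes: Yes


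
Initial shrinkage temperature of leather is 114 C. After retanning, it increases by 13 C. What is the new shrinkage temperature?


127 C

New Ts = 114 + 13 = 127 C


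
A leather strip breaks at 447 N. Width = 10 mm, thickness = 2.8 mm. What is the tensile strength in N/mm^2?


15.96 N/mm^2


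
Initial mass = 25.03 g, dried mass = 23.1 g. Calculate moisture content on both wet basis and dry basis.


Moisture lost = 25.03 - 23.1 = 1.93 g
Wet basis MC = 1.93 / 25.03 x 100 = 7.7%
Dry basis MC = 1.93 / 23.1 x 100 = 8.4%


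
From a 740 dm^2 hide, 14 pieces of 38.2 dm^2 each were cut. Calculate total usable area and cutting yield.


Usable area = 534.8 dm^2
Yield = 72.3%


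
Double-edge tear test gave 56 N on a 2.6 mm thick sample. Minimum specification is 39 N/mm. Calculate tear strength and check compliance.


Tear strength = 21.5 N/mm
Compliant: No


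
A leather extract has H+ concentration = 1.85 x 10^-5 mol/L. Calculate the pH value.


pH = 4.73


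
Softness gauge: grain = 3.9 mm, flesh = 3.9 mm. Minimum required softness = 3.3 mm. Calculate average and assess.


Average = (3.9 + 3.9) / 2 = 3.90 mm
Minimum = 3.3 mm
Meets requirement: Yes


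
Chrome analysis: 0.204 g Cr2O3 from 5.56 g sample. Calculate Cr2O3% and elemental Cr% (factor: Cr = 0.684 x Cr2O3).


Cr2O3% = 0.204 / 5.56 x 100 = 3.67%
Cr% = 3.67 x 0.684 = 2.51%


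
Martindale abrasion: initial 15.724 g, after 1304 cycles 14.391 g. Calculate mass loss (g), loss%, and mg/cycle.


Mass loss = 1.333 g
Loss = 8.48%
Rate = 1.022 mg/cycle

Loss = 15.724 - 14.391 = 1.333 g
Loss% = 1.333 / 15.724 x 100 = 8.48%
Rate = 1.333 / 1304 x 1000 = 1.022 mg/cycle


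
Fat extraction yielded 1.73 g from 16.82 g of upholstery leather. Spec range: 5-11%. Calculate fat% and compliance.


Fat% = 1.73 / 16.82 x 100 = 10.3%
Spec range: 5-11%
Compliant: Yes


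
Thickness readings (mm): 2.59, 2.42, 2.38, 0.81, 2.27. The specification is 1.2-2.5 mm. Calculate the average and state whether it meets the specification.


Sum = 10.47
Average = 10.47 / 5 = 2.09 mm
Specification range: 1.2 to 2.5 mm
Within spec: Yes


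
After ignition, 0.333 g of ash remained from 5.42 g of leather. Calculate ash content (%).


Ash% = 0.333 / 5.42 x 100
Ash% = 6.14%


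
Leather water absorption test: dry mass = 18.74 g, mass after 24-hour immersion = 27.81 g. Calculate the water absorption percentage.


Water absorbed = 27.81 - 18.74 = 9.07 g
WA% = 9.07 / 18.74 x 100 = 48.4%


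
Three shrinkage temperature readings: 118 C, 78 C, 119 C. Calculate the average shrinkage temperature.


105.0 C

Average = (118 + 78 + 119) / 3
Average = 315 / 3 = 105.0 C


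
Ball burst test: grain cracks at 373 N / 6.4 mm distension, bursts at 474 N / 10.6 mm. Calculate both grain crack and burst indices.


Crack index = 373 / 6.4 = 58.3 N/mm
Burst index = 474 / 10.6 = 44.7 N/mm


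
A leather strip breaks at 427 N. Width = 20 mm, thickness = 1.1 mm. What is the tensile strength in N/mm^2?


Cross-sectional area = 20 x 1.1 = 22.0 mm^2
Tensile strength = 427 / 22.0 = 19.41 N/mm^2


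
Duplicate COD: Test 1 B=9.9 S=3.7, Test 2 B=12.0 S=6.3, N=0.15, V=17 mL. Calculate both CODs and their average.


COD1 = (9.9 - 3.7) x 0.15 x 8000 / 17 = 437.6 mg/L
COD2 = (12.0 - 6.3) x 0.15 x 8000 / 17 = 402.4 mg/L
Average = (437.6 + 402.4) / 2 = 420.0 mg/L


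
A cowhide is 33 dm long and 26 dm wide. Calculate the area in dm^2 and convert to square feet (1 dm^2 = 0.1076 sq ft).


Area = 33 x 26 = 858 dm^2
Conversion: 858 x 0.1076 = 92.32 sq ft


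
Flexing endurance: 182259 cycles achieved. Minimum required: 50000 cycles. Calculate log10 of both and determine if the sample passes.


Achieved: log10 = 5.26
Required: log10 = 4.70
Passes: Yes


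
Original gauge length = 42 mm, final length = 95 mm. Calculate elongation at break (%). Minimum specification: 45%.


Extension = 95 - 42 = 53 mm
Elongation = 53 / 42 x 100 = 126.2%
Minimum required: 45%
Meets specification: Yes


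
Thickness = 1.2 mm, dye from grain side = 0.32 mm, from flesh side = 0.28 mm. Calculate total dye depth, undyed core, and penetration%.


Total dyed = 0.60 mm
Undyed core = 0.60 mm
Penetration = 50.0%

Total dyed = 0.32 + 0.28 = 0.60 mm
Undyed core = 1.2 - 0.60 = 0.60 mm
Penetration = 0.60 / 1.2 x 100 = 50.0%


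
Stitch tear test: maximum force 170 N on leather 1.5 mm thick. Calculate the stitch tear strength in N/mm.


113.3 N/mm

Stitch tear strength = force / thickness
STS = 170 / 1.5 = 113.3 N/mm


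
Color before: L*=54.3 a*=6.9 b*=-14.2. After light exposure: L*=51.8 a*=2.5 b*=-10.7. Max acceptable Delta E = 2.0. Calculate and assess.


Delta E = 6.15
Passes: No

dL = -2.5, da = -4.4, db = 3.5
dE = sqrt((-2.5)^2 + (-4.4)^2 + (3.5)^2) = 6.15
Max = 2.0
Passes: No


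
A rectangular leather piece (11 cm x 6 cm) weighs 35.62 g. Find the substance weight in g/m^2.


Area = 11 x 6 = 66 cm^2
SW = 35.62 / 66 x 10000 = 5397.0 g/m^2


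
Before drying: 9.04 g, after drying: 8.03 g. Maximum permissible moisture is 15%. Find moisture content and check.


MC = (9.04 - 8.03) / 9.04 x 100 = 11.2%
Maximum: 15%
Acceptable: Yes


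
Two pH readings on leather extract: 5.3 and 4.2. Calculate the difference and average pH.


Difference = 1.1
Average pH = 4.75

Difference = |5.3 - 4.2| = 1.1
Average = (5.3 + 4.2) / 2 = 4.75


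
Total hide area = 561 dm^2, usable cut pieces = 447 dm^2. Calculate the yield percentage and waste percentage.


Yield = 79.7%
Waste = 20.3%

Yield = 447 / 561 x 100 = 79.7%
Waste = 561 - 447 = 114 dm^2
Waste% = 100 - 79.7 = 20.3%


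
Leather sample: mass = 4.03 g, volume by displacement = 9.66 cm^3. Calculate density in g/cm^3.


Density = mass / volume
Density = 4.03 / 9.66 = 0.417 g/cm^3


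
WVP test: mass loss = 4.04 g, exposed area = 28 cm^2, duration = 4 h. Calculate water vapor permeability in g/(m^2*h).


360.71 g/(m^2*h)


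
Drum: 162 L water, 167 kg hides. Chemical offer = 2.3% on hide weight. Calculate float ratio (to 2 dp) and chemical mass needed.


Float ratio = 162 / 167 = 0.97
Chemical = 167 x 2.3 / 100 = 3.841 kg


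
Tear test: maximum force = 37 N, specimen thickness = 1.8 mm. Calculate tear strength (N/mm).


Tear strength = force / thickness
Tear = 37 / 1.8 = 20.6 N/mm


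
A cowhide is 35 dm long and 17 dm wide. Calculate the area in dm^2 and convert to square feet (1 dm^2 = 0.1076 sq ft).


Area = 35 x 17 = 595 dm^2
Conversion: 595 x 0.1076 = 64.02 sq ft


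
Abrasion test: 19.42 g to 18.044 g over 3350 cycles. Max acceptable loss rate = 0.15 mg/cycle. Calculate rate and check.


Rate = 0.411 mg/cycle
Passes: No


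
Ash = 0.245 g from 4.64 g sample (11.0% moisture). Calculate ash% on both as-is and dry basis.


As-is ash = 5.28%
Dry-basis ash = 5.93%

As-is ash% = 0.245 / 4.64 x 100 = 5.28%
Dry mass = 4.64 x (100 - 11.0) / 100 = 4.1296 g
Dry-basis ash% = 0.245 / 4.1296 x 100 = 5.93%


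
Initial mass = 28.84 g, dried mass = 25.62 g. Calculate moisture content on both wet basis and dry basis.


Moisture lost = 28.84 - 25.62 = 3.22 g
Wet basis MC = 3.22 / 28.84 x 100 = 11.2%
Dry basis MC = 3.22 / 25.62 x 100 = 12.6%


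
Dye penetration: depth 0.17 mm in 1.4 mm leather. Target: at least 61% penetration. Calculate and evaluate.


Penetration = 12.1%
Meets target: No


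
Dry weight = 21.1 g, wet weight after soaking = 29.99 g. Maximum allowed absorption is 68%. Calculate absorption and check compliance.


Absorption = 42.1%
Compliant: Yes

WA = (29.99 - 21.1) / 21.1 x 100 = 42.1%
Maximum allowed: 68%
Compliant: Yes


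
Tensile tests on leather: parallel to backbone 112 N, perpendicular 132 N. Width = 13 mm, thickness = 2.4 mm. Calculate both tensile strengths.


Area = 13 x 2.4 = 31.2 mm^2
TS (parallel) = 112 / 31.2 = 3.59 N/mm^2
TS (perpendicular) = 132 / 31.2 = 4.23 N/mm^2


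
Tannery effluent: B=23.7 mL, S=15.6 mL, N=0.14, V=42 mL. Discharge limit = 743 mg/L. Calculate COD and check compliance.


COD = (23.7 - 15.6) x 0.14 x 8000 / 42 = 216.0 mg/L
Limit: 743 mg/L
Compliant: Yes


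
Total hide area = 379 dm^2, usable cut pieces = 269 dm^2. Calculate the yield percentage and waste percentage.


Yield = 71.0%
Waste = 29.0%

Yield = 269 / 379 x 100 = 71.0%
Waste = 379 - 269 = 110 dm^2
Waste% = 100 - 71.0 = 29.0%


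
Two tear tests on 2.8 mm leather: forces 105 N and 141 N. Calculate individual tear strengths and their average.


Tear 1 = 37.5 N/mm
Tear 2 = 50.4 N/mm
Average = 44.0 N/mm

Tear 1 = 105 / 2.8 = 37.5 N/mm
Tear 2 = 141 / 2.8 = 50.4 N/mm
Average = (37.5 + 50.4) / 2 = 44.0 N/mm


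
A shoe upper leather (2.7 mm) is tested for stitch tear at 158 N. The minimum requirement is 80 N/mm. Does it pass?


STS = 158 / 2.7 = 58.5 N/mm
Minimum required: 80 N/mm
Passes: No


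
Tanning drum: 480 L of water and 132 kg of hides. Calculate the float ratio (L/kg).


3.6

Float ratio = water / hide weight
Ratio = 480 / 132 = 3.6


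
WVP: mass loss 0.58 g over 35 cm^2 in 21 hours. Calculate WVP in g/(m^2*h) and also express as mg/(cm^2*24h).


WVP = 7.89 g/(m^2*h)
Daily rate = 18.94 mg/(cm^2*24h)

WVP = 0.58 / (35 x 21) x 10000 = 7.89 g/(m^2*h)
Mass loss in mg = 0.58 x 1000 = 580 mg
Per cm^2 per 24h in mg: 580 x 24 / (35 x 21) = 13920 / 735 = 18.94 mg/(cm^2*24h)


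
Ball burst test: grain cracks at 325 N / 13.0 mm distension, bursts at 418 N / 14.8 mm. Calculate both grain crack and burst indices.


Crack index = 25.0 N/mm
Burst index = 28.2 N/mm


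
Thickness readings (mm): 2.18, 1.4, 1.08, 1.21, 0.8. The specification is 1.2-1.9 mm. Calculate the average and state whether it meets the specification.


Sum = 6.67
Average = 6.67 / 5 = 1.33 mm
Specification range: 1.2 to 1.9 mm
Within spec: Yes


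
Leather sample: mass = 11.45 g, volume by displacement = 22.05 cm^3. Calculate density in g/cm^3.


Density = mass / volume
Density = 11.45 / 22.05 = 0.519 g/cm^3


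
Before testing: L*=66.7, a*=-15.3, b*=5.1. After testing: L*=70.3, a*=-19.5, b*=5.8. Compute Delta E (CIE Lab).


Delta E = 5.58

dL = 70.3 - 66.7 = 3.6
da = -19.5 - (-15.3) = -4.2
db = 5.8 - 5.1 = 0.7
dE = sqrt((3.6)^2 + (-4.2)^2 + (0.7)^2) = 5.58


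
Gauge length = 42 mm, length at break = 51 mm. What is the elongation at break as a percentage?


21.4%

Extension = 51 - 42 = 9 mm
Elongation = 9 / 42 x 100 = 21.4%


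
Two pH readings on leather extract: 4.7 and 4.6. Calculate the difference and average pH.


Difference = |4.7 - 4.6| = 0.1
Average = (4.7 + 4.6) / 2 = 4.65


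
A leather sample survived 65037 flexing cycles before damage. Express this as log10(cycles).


log10(65037) = 4.81


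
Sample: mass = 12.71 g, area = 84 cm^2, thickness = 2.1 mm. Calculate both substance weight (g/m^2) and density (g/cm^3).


SW = 12.71 / 84 x 10000 = 1513.1 g/m^2
Volume = 84 x 2.1 / 10 = 17.64 cm^3
Density = 12.71 / 17.64 = 0.721 g/cm^3


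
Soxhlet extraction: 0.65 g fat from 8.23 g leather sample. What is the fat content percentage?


7.9%

Fat content = 0.65 / 8.23 x 100
Fat = 7.9%


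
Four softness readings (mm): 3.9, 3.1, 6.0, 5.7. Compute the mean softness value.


Sum = 3.9 + 3.1 + 6.0 + 5.7
Mean = 18.7 / 4 = 4.68 mm


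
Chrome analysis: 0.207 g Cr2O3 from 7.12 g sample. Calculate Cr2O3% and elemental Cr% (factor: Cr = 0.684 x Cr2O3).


Cr2O3 = 2.91%
Cr = 1.99%


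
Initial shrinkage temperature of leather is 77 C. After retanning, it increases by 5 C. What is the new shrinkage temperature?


82 C

New Ts = 77 + 5 = 82 C


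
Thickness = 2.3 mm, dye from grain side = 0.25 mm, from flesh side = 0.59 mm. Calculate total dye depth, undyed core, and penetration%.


Total dyed = 0.25 + 0.59 = 0.84 mm
Undyed core = 2.3 - 0.84 = 1.46 mm
Penetration = 0.84 / 2.3 x 100 = 36.5%


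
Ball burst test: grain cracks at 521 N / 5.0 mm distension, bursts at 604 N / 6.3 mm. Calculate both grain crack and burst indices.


Crack index = 521 / 5.0 = 104.2 N/mm
Burst index = 604 / 6.3 = 95.9 N/mm


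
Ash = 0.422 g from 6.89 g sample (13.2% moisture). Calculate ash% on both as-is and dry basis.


As-is ash% = 0.422 / 6.89 x 100 = 6.12%
Dry mass = 6.89 x (100 - 13.2) / 100 = 5.98052 g
Dry-basis ash% = 0.422 / 5.98052 x 100 = 7.06%


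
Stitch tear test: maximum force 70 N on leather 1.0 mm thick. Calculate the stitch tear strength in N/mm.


Stitch tear strength = force / thickness
STS = 70 / 1.0 = 70.0 N/mm


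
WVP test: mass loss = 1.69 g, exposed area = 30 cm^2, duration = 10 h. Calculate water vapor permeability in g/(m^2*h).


56.33 g/(m^2*h)


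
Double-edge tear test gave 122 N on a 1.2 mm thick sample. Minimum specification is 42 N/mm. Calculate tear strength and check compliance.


Tear strength = 122 / 1.2 = 101.7 N/mm
Required minimum = 42 N/mm
Compliant: Yes


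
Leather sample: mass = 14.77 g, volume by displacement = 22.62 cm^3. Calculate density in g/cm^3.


Density = mass / volume
Density = 14.77 / 22.62 = 0.653 g/cm^3


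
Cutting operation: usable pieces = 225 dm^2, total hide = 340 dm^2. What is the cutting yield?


Yield = usable / total x 100
Yield = 225 / 340 x 100 = 66.2%


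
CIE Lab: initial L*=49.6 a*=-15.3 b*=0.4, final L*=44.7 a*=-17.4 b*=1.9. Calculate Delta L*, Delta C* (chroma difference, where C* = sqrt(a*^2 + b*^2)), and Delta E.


Delta L* = 44.7 - 49.6 = -4.9
C1* = sqrt((-15.3)^2 + (0.4)^2) = 15.305
C2* = sqrt((-17.4)^2 + (1.9)^2) = 17.503
Delta C* = 17.503 - 15.305 = 2.20
Delta E = sqrt((-4.9)^2 + (-2.1)^2 + (1.5)^2) = 5.54


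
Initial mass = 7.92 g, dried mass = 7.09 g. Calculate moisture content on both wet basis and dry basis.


Moisture lost = 7.92 - 7.09 = 0.83 g
Wet basis MC = 0.83 / 7.92 x 100 = 10.5%
Dry basis MC = 0.83 / 7.09 x 100 = 11.7%


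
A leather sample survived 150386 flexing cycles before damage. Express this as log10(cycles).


5.18


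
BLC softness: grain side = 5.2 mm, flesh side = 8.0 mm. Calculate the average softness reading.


Average = (5.2 + 8.0) / 2
Average = 6.60 mm


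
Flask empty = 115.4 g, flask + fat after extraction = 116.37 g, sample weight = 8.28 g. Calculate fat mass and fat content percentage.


Fat mass = 116.37 - 115.4 = 0.97 g
Fat% = 0.97 / 8.28 x 100 = 11.7%


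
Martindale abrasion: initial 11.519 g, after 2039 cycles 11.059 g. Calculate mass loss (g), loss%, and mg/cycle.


Loss = 11.519 - 11.059 = 0.460 g
Loss% = 0.460 / 11.519 x 100 = 3.99%
Rate = 0.460 / 2039 x 1000 = 0.226 mg/cycle


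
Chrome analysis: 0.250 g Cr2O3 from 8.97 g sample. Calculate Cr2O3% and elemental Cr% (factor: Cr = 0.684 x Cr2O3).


Cr2O3 = 2.79%
Cr = 1.91%

Cr2O3% = 0.250 / 8.97 x 100 = 2.79%
Cr% = 2.79 x 0.684 = 1.91%


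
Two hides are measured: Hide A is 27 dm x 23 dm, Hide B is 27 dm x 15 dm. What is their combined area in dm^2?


1026 dm^2


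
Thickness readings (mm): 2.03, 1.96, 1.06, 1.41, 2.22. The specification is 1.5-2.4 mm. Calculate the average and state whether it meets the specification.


Average = 1.74 mm
Within specification: Yes


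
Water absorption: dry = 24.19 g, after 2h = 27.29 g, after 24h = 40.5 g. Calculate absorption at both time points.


WA (2h) = (27.29 - 24.19) / 24.19 x 100 = 12.8%
WA (24h) = (40.5 - 24.19) / 24.19 x 100 = 67.4%


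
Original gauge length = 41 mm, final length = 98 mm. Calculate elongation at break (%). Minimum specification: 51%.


Extension = 98 - 41 = 57 mm
Elongation = 57 / 41 x 100 = 139.0%
Minimum required: 51%
Meets specification: Yes


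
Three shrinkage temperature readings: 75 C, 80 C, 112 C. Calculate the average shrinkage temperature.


Average = (75 + 80 + 112) / 3
Average = 267 / 3 = 89.0 C


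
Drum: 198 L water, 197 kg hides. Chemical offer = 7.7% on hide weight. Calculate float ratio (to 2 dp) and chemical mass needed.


Float ratio = 1.01
Chemical needed = 15.169 kg


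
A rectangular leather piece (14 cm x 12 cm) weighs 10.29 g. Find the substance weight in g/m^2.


Area = 14 x 12 = 168 cm^2
SW = 10.29 / 168 x 10000 = 612.5 g/m^2


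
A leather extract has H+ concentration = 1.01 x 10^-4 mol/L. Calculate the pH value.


pH = 4.00

pH = -log10[H+]
pH = -log10(1.01 x 10^-4) = 4.00


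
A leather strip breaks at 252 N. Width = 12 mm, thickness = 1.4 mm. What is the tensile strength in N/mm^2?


15.00 N/mm^2

Cross-sectional area = 12 x 1.4 = 16.8 mm^2
Tensile strength = 252 / 16.8 = 15.00 N/mm^2


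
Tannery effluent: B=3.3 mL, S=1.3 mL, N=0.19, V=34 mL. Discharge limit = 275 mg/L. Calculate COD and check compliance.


COD = 89.4 mg/L
Compliant: Yes


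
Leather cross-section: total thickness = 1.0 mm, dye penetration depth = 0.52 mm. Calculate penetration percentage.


Penetration% = 0.52 / 1.0 x 100
Penetration = 52.0%


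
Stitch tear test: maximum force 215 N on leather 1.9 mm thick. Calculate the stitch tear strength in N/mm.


Stitch tear strength = force / thickness
STS = 215 / 1.9 = 113.2 N/mm


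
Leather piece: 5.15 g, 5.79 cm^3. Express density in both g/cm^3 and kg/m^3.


0.889 g/cm^3
889 kg/m^3

Density = 5.15 / 5.79 = 0.889 g/cm^3
Convert: 0.889 x 1000 = 889 kg/m^3


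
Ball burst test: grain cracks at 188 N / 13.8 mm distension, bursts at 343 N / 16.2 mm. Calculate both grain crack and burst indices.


Crack index = 188 / 13.8 = 13.6 N/mm
Burst index = 343 / 16.2 = 21.2 N/mm


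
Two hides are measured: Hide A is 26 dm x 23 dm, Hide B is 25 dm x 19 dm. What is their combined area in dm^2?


1073 dm^2


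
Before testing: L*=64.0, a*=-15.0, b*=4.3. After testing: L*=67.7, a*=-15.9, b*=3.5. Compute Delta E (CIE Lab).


Delta E = 3.89

dL = 67.7 - 64.0 = 3.7
da = -15.9 - (-15.0) = -0.9
db = 3.5 - 4.3 = -0.8
dE = sqrt((3.7)^2 + (-0.9)^2 + (-0.8)^2) = 3.89


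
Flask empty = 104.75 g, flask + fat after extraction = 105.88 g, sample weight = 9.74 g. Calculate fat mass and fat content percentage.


Fat mass = 1.13 g
Fat content = 11.6%

Fat mass = 105.88 - 104.75 = 1.13 g
Fat% = 1.13 / 9.74 x 100 = 11.6%


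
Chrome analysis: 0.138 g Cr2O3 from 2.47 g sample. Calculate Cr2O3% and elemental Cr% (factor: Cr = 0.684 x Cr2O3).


Cr2O3 = 5.59%
Cr = 3.82%


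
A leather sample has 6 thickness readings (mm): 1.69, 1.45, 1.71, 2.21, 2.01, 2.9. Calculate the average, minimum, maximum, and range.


Average = 2.00 mm
Min = 1.45 mm
Max = 2.9 mm
Range = 1.45 mm

Sum = 11.97
Average = 11.97 / 6 = 2.00 mm
Minimum = 1.45 mm
Maximum = 2.9 mm
Range = 2.9 - 1.45 = 1.45 mm


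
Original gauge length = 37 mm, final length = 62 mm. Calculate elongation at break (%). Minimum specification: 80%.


Extension = 62 - 37 = 25 mm
Elongation = 25 / 37 x 100 = 67.6%
Minimum required: 80%
Meets specification: No


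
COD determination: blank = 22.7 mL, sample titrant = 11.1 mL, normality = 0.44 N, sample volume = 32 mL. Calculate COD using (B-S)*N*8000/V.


1276.0 mg/L


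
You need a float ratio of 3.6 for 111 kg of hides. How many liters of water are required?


Water = hide weight x target ratio
Water = 111 x 3.6 = 399.6 L


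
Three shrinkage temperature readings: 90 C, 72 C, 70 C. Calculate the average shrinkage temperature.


77.3 C

Average = (90 + 72 + 70) / 3
Average = 232 / 3 = 77.3 C


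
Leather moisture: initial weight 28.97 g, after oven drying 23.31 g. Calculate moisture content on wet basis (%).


Moisture = 28.97 - 23.31 = 5.66 g
MC = 5.66 / 28.97 x 100 = 19.5%


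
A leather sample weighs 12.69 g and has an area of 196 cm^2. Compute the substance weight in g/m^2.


Substance weight = mass / area x 10000
SW = 12.69 / 196 x 10000
SW = 647.4 g/m^2


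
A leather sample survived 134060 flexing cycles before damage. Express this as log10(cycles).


5.13

log10(134060) = 5.13


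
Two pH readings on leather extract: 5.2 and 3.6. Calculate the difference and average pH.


Difference = 1.6
Average pH = 4.40


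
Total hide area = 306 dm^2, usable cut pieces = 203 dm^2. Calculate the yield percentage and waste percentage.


Yield = 203 / 306 x 100 = 66.3%
Waste = 306 - 203 = 103 dm^2
Waste% = 100 - 66.3 = 33.7%


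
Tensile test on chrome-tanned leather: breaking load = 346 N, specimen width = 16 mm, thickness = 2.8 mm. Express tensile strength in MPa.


Cross-section = 16 x 2.8 = 44.8 mm^2
TS = 346 / 44.8 = 7.72 MPa
(1 N/mm^2 = 1 MPa)


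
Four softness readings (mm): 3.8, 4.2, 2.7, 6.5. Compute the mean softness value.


Sum = 3.8 + 4.2 + 2.7 + 6.5
Mean = 17.2 / 4 = 4.30 mm


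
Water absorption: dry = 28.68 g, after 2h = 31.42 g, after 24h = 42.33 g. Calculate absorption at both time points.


WA (2h) = (31.42 - 28.68) / 28.68 x 100 = 9.6%
WA (24h) = (42.33 - 28.68) / 28.68 x 100 = 47.6%


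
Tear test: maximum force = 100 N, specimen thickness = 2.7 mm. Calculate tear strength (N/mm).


Tear strength = force / thickness
Tear = 100 / 2.7 = 37.0 N/mm


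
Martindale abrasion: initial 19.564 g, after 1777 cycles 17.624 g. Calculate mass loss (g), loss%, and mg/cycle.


Mass loss = 1.940 g
Loss = 9.92%
Rate = 1.092 mg/cycle


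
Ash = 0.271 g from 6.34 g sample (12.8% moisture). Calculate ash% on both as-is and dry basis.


As-is ash = 4.27%
Dry-basis ash = 4.90%

As-is ash% = 0.271 / 6.34 x 100 = 4.27%
Dry mass = 6.34 x (100 - 12.8) / 100 = 5.52848 g
Dry-basis ash% = 0.271 / 5.52848 x 100 = 4.90%


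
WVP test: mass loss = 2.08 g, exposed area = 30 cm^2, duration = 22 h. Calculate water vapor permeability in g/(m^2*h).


WVP = mass_loss / (area x time) x 10000
WVP = 2.08 / (30 x 22) x 10000
WVP = 2.08 / 660 x 10000 = 31.52 g/(m^2*h)


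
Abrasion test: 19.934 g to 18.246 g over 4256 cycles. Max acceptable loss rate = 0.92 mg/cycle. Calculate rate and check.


Loss = 19.934 - 18.246 = 1.688 g
Rate = 1.688 g / 4256 cycles x 1000 = 0.397 mg/cycle
Max = 0.92 mg/cycle
Passes: Yes


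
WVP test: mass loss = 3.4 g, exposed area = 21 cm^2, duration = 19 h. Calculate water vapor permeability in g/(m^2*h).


85.21 g/(m^2*h)


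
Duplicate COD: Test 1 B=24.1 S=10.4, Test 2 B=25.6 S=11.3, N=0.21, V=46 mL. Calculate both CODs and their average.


COD1 = (24.1 - 10.4) x 0.21 x 8000 / 46 = 500.3 mg/L
COD2 = (25.6 - 11.3) x 0.21 x 8000 / 46 = 522.3 mg/L
Average = (500.3 + 522.3) / 2 = 511.3 mg/L


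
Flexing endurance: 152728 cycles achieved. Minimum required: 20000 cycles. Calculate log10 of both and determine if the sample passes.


Achieved: log10 = 5.18
Required: log10 = 4.30
Passes: Yes


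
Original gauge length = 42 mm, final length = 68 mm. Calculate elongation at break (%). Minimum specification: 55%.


Extension = 68 - 42 = 26 mm
Elongation = 26 / 42 x 100 = 61.9%
Minimum required: 55%
Meets specification: Yes


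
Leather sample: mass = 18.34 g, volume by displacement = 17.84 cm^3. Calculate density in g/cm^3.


Density = mass / volume
Density = 18.34 / 17.84 = 1.028 g/cm^3


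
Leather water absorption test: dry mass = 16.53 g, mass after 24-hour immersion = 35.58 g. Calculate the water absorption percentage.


Water absorbed = 35.58 - 16.53 = 19.05 g
WA% = 19.05 / 16.53 x 100 = 115.2%


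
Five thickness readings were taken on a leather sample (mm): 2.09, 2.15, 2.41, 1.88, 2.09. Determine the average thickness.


2.12 mm


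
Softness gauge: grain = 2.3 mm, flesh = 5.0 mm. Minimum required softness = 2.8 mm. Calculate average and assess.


Average softness = 3.65 mm
Meets requirement: Yes


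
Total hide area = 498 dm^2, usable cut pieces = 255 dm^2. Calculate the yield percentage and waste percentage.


Yield = 51.2%
Waste = 48.8%


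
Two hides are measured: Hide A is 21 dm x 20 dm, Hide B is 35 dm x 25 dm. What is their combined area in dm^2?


1295 dm^2


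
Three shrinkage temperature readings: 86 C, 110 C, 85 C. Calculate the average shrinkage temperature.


93.7 C


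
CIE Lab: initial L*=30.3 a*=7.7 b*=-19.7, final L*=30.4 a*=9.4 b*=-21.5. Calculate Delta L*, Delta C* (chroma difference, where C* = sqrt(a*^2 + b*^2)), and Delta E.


Delta L* = 0.1
Delta C* = 2.31
Delta E = 2.48

Delta L* = 30.4 - 30.3 = 0.1
C1* = sqrt((7.7)^2 + (-19.7)^2) = 21.151
C2* = sqrt((9.4)^2 + (-21.5)^2) = 23.465
Delta C* = 23.465 - 21.151 = 2.31
Delta E = sqrt((0.1)^2 + (1.7)^2 + (-1.8)^2) = 2.48


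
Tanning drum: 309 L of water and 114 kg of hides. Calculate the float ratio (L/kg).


Float ratio = water / hide weight
Ratio = 309 / 114 = 2.7


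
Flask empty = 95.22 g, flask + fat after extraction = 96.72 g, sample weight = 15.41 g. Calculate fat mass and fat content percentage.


Fat mass = 96.72 - 95.22 = 1.50 g
Fat% = 1.50 / 15.41 x 100 = 9.7%


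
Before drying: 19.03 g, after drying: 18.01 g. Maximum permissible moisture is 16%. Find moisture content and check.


Moisture content = 5.4%
Acceptable: Yes

MC = (19.03 - 18.01) / 19.03 x 100 = 5.4%
Maximum: 16%
Acceptable: Yes


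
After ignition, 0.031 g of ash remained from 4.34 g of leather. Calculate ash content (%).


0.71%

Ash% = 0.031 / 4.34 x 100
Ash% = 0.71%


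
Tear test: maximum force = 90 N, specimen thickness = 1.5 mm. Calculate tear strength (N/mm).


Tear strength = force / thickness
Tear = 90 / 1.5 = 60.0 N/mm


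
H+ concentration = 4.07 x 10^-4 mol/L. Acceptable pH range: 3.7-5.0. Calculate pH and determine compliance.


pH = 3.39
Compliant: No

pH = -log10(4.07 x 10^-4) = 3.39
Range: 3.7 to 5.0
Compliant: No


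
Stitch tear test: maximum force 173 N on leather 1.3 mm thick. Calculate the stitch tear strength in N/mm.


Stitch tear strength = force / thickness
STS = 173 / 1.3 = 133.1 N/mm


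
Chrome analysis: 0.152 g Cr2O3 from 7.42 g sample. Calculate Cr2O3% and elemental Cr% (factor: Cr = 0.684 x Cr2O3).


Cr2O3 = 2.05%
Cr = 1.40%

Cr2O3% = 0.152 / 7.42 x 100 = 2.05%
Cr% = 2.05 x 0.684 = 1.40%


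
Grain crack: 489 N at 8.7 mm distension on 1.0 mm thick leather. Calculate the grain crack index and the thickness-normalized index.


Crack index = 489 / 8.7 = 56.2 N/mm
Normalized = 56.2 / 1.0 = 56.2 N/mm per mm


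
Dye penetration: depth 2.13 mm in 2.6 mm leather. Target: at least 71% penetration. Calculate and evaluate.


Penetration = 2.13 / 2.6 x 100 = 81.9%
Target: 71%
Meets target: Yes


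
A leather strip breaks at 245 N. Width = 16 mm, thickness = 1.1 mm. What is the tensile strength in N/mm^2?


13.92 N/mm^2

Cross-sectional area = 16 x 1.1 = 17.6 mm^2
Tensile strength = 245 / 17.6 = 13.92 N/mm^2


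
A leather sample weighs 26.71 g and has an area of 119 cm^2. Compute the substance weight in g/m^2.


2244.5 g/m^2

Substance weight = mass / area x 10000
SW = 26.71 / 119 x 10000
SW = 2244.5 g/m^2


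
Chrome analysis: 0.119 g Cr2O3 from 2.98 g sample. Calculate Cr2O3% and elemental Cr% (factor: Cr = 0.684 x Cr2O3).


Cr2O3% = 0.119 / 2.98 x 100 = 3.99%
Cr% = 3.99 x 0.684 = 2.73%


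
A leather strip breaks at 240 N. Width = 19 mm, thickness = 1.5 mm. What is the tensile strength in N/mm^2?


8.42 N/mm^2

Cross-sectional area = 19 x 1.5 = 28.5 mm^2
Tensile strength = 240 / 28.5 = 8.42 N/mm^2


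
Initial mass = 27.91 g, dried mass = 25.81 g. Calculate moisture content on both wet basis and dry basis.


Wet basis = 7.5%
Dry basis = 8.1%

Moisture lost = 27.91 - 25.81 = 2.10 g
Wet basis MC = 2.10 / 27.91 x 100 = 7.5%
Dry basis MC = 2.10 / 25.81 x 100 = 8.1%


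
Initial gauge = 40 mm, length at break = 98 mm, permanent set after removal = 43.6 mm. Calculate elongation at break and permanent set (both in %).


Elongation at break = 145.0%
Permanent set = 9.0%


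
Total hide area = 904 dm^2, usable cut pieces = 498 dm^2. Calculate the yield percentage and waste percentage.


Yield = 55.1%
Waste = 44.9%


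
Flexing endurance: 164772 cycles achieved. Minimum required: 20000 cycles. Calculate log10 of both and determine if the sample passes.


Achieved: log10 = 5.22
Required: log10 = 4.30
Passes: Yes

log10(164772) = 5.22
log10(20000) = 4.30
Passes: Yes


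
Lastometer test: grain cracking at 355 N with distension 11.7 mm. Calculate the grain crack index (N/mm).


Grain crack index = force / distension
Index = 355 / 11.7 = 30.3 N/mm


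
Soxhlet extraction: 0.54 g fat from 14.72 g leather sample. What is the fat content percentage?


3.7%


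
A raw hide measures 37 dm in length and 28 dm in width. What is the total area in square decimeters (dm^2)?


Area = length x width
Area = 37 x 28 = 1036 dm^2


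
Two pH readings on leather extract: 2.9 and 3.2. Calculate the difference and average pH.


Difference = 0.3
Average pH = 3.05

Difference = |2.9 - 3.2| = 0.3
Average = (2.9 + 3.2) / 2 = 3.05


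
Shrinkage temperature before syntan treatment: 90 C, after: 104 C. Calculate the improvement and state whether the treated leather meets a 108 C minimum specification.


Improvement = 104 - 90 = 14 C
Spec check: 104 C >= 108 C? No


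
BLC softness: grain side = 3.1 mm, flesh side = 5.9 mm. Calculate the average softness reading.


Average = (3.1 + 5.9) / 2
Average = 4.50 mm


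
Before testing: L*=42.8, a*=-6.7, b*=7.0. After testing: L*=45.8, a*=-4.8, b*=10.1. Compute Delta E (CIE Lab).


Delta E = 4.71


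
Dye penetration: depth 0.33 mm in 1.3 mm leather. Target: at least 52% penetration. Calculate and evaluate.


Penetration = 25.4%
Meets target: No


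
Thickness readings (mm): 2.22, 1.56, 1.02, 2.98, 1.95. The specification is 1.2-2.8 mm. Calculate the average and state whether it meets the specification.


Sum = 9.73
Average = 9.73 / 5 = 1.95 mm
Specification range: 1.2 to 2.8 mm
Within spec: Yes


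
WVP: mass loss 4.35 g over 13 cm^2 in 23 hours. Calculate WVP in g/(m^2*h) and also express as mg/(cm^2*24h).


WVP = 145.48 g/(m^2*h)
Daily rate = 349.16 mg/(cm^2*24h)

WVP = 4.35 / (13 x 23) x 10000 = 145.48 g/(m^2*h)
Mass loss in mg = 4.35 x 1000 = 4350 mg
Per cm^2 per 24h in mg: 4350 x 24 / (13 x 23) = 104400 / 299 = 349.16 mg/(cm^2*24h)


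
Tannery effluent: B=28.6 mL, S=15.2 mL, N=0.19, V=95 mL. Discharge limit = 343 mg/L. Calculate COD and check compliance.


COD = (28.6 - 15.2) x 0.19 x 8000 / 95 = 214.4 mg/L
Limit: 343 mg/L
Compliant: Yes


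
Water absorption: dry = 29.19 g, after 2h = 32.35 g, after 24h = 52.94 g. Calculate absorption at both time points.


WA (2h) = (32.35 - 29.19) / 29.19 x 100 = 10.8%
WA (24h) = (52.94 - 29.19) / 29.19 x 100 = 81.4%


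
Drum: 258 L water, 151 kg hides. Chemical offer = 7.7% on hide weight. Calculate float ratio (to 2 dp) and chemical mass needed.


Float ratio = 258 / 151 = 1.71
Chemical = 151 x 7.7 / 100 = 11.627 kg


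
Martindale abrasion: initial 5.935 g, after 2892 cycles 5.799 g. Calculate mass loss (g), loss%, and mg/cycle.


Loss = 5.935 - 5.799 = 0.136 g
Loss% = 0.136 / 5.935 x 100 = 2.29%
Rate = 0.136 / 2892 x 1000 = 0.047 mg/cycle


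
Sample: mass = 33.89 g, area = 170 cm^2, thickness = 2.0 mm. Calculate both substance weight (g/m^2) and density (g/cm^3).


SW = 33.89 / 170 x 10000 = 1993.5 g/m^2
Volume = 170 x 2.0 / 10 = 34.00 cm^3
Density = 33.89 / 34.00 = 0.997 g/cm^3


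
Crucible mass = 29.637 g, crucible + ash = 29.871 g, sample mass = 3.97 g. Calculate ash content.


Ash mass = 29.871 - 29.637 = 0.234 g
Ash% = 0.234 / 3.97 x 100 = 5.89%


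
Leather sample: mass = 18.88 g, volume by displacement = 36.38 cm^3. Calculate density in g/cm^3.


0.519 g/cm^3


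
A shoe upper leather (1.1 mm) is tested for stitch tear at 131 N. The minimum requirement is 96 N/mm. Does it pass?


STS = 131 / 1.1 = 119.1 N/mm
Minimum required: 96 N/mm
Passes: Yes


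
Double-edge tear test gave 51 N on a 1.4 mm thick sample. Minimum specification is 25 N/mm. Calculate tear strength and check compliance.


Tear strength = 36.4 N/mm
Compliant: Yes

Tear strength = 51 / 1.4 = 36.4 N/mm
Required minimum = 25 N/mm
Compliant: Yes


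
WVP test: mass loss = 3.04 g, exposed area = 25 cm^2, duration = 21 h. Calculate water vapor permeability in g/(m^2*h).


57.90 g/(m^2*h)

WVP = mass_loss / (area x time) x 10000
WVP = 3.04 / (25 x 21) x 10000
WVP = 3.04 / 525 x 10000 = 57.90 g/(m^2*h)


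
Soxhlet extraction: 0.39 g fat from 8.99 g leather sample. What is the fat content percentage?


Fat content = 0.39 / 8.99 x 100
Fat = 4.3%


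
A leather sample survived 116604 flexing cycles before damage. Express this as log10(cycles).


5.07


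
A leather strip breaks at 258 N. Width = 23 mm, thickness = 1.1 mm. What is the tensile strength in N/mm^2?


10.20 N/mm^2


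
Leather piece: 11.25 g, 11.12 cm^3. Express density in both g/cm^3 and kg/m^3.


Density = 11.25 / 11.12 = 1.012 g/cm^3
Convert: 1.012 x 1000 = 1012 kg/m^3


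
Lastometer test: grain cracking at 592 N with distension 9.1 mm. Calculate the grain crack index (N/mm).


65.1 N/mm

Grain crack index = force / distension
Index = 592 / 9.1 = 65.1 N/mm


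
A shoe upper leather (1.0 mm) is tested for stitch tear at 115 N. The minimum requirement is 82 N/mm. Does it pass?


STS = 115.0 N/mm
Passes: Yes

STS = 115 / 1.0 = 115.0 N/mm
Minimum required: 82 N/mm
Passes: Yes


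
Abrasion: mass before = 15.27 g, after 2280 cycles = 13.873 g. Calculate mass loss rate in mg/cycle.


Mass loss = 15.27 - 13.873 = 1.397 g
Rate = 1.397 / 2280 x 1000 = 0.613 mg/cycle


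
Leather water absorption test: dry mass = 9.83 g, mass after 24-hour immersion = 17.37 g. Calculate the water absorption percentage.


Water absorbed = 17.37 - 9.83 = 7.54 g
WA% = 7.54 / 9.83 x 100 = 76.7%


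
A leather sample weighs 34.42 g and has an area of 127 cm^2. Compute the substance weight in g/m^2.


2710.2 g/m^2


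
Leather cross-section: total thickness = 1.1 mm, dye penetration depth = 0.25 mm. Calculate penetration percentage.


Penetration% = 0.25 / 1.1 x 100
Penetration = 22.7%


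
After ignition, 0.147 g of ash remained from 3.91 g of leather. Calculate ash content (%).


3.76%

Ash% = 0.147 / 3.91 x 100
Ash% = 3.76%


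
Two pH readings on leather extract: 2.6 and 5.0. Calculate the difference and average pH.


Difference = |2.6 - 5.0| = 2.4
Average = (2.6 + 5.0) / 2 = 3.80


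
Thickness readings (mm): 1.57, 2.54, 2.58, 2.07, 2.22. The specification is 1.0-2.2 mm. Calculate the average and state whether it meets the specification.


Sum = 10.98
Average = 10.98 / 5 = 2.20 mm
Specification range: 1.0 to 2.2 mm
Within spec: Yes


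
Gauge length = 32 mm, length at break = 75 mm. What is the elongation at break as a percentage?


Extension = 75 - 32 = 43 mm
Elongation = 43 / 32 x 100 = 134.4%


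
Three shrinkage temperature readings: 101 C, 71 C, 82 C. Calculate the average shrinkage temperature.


Average = (101 + 71 + 82) / 3
Average = 254 / 3 = 84.7 C


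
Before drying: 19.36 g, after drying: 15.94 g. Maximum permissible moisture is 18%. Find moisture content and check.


Moisture content = 17.7%
Acceptable: Yes

MC = (19.36 - 15.94) / 19.36 x 100 = 17.7%
Maximum: 18%
Acceptable: Yes


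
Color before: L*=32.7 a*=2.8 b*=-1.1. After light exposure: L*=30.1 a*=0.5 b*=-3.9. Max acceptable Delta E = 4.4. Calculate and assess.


dL = -2.6, da = -2.3, db = -2.8
dE = sqrt((-2.6)^2 + (-2.3)^2 + (-2.8)^2) = 4.46
Max = 4.4
Passes: No


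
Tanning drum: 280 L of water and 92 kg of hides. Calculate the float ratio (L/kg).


Float ratio = water / hide weight
Ratio = 280 / 92 = 3.0


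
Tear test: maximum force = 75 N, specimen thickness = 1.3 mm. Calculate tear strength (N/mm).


Tear strength = force / thickness
Tear = 75 / 1.3 = 57.7 N/mm


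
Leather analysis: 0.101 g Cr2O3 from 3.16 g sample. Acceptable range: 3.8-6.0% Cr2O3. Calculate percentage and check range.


Cr2O3% = 0.101 / 3.16 x 100 = 3.20%
Acceptable range: 3.8 to 6.0%
Within range: No


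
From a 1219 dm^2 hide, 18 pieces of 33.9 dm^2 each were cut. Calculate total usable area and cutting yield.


Usable area = 610.2 dm^2
Yield = 50.1%

Total usable = 18 x 33.9 = 610.2 dm^2
Yield = 610.2 / 1219 x 100 = 50.1%


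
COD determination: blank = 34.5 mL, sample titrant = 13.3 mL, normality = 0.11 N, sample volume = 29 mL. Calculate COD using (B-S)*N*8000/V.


643.3 mg/L


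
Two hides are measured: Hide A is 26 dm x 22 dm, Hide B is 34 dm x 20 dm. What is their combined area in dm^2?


Hide A area = 26 x 22 = 572 dm^2
Hide B area = 34 x 20 = 680 dm^2
Total = 572 + 680 = 1252 dm^2


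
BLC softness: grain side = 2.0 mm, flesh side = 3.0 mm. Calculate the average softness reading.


Average = (2.0 + 3.0) / 2
Average = 2.50 mm


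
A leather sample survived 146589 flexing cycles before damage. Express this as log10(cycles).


5.17


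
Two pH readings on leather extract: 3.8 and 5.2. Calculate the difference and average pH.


Difference = 1.4
Average pH = 4.50

Difference = |3.8 - 5.2| = 1.4
Average = (3.8 + 5.2) / 2 = 4.50


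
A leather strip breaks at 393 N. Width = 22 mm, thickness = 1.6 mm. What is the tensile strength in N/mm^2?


Cross-sectional area = 22 x 1.6 = 35.2 mm^2
Tensile strength = 393 / 35.2 = 11.16 N/mm^2


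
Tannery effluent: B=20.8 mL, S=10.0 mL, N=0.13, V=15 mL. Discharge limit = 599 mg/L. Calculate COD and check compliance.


COD = (20.8 - 10.0) x 0.13 x 8000 / 15 = 748.8 mg/L
Limit: 599 mg/L
Compliant: No


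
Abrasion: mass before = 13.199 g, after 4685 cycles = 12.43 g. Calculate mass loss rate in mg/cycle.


0.164 mg/cycle

Mass loss = 13.199 - 12.43 = 0.769 g
Rate = 0.769 / 4685 x 1000 = 0.164 mg/cycle


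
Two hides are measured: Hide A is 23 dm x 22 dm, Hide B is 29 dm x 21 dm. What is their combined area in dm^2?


Hide A area = 23 x 22 = 506 dm^2
Hide B area = 29 x 21 = 609 dm^2
Total = 506 + 609 = 1115 dm^2
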